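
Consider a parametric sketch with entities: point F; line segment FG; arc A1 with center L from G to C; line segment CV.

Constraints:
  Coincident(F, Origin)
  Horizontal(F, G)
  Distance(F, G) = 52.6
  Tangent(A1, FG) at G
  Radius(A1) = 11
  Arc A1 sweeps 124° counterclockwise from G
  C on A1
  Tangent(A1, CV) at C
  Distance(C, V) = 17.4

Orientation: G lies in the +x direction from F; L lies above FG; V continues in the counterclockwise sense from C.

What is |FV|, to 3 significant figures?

60.8

F is at the origin; F and G share the same y with |FG| = 52.6 and G on the +x side, so G = (52.6, 0.00). A1 meets FG tangentially, so LG is at right angles to FG, so L = G + (0, 11) = (52.6, 11.0). On A1, G sits at bearing -90° from L; a 124° counterclockwise sweep puts C at bearing 34°, so C = L + 11.0·(cos 34°, sin 34°) = (61.7, 17.2). The tangent condition forces LC to be normal to CV, so CV runs along (−sin 34°, cos 34°); with |CV| = 17.4, V = (52.0, 31.6). Then |FV| = |V − F| = 60.8.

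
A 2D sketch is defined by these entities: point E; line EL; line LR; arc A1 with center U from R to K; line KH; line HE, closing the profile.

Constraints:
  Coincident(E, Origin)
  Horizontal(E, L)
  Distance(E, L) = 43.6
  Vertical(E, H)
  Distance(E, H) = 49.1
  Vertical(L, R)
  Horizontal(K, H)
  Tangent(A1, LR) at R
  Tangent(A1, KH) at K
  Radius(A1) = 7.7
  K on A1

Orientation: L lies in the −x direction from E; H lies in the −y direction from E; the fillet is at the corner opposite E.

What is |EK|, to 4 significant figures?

60.82

E is at the origin; EL is horizontal with |EL| = 43.6 and L on the −x side, so L = (-43.60, 0.000). E and H share the same x with |EH| = 49.1 and H on the −y side, so H = (0.000, -49.10). The virtual corner opposite E is at (-43.60, -49.10). Tangency of A1 to LR means the radius UR is perpendicular to LR and A1 meets KH tangentially, so UK is at right angles to KH, with radius 7.7, so the center U sits 7.7 in from both sides at U = (-35.90, -41.40). That places the tangent points at R = (-43.60, -41.40) on LR and K = (-35.90, -49.10) on KH. Then |EK| = |K − E| = 60.82.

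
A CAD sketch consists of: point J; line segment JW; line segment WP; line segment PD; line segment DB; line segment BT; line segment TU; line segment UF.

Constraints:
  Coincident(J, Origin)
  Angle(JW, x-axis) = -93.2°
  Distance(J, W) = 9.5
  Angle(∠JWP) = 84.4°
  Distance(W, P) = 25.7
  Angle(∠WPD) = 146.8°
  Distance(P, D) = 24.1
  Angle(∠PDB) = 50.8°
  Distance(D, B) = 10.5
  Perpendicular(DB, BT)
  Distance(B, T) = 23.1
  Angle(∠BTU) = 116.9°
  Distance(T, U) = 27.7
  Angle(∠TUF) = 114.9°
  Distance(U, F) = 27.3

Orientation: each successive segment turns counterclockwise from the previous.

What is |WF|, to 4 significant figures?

75.78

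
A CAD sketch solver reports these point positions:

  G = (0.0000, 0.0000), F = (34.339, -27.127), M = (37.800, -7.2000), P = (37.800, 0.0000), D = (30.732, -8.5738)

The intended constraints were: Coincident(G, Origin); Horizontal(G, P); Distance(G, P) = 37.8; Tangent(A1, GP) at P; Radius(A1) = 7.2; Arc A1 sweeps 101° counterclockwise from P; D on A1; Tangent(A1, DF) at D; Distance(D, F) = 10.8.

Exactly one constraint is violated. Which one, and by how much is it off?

Distance(D, F) = 10.8 — off by 8.10.

G = (0.00, 0.00) ✓; G.y = 0.00, P.y = 0.00 ✓; |GP| = 37.80 ✓; ∠(MP, PG) = 90.00° ✓; |MP| = 7.200 ✓; bearing(M→D) − bearing(M→P) = 101.0° ✓; |MD| = 7.200 ✓; ∠(MD, DF) = 90.00° ✓; |DF| = 18.90 ✗.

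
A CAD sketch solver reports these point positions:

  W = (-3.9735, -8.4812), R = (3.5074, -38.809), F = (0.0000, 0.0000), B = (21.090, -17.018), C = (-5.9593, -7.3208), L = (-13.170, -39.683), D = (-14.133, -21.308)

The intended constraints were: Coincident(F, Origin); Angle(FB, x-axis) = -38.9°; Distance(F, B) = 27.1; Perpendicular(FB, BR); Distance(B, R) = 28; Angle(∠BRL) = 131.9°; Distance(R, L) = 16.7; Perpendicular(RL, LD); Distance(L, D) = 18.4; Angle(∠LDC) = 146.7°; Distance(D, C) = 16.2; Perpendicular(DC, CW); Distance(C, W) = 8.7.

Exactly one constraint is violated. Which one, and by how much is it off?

Distance(C, W) = 8.7 — off by 6.40.

F = (0.00, 0.00) ✓; FB at -38.90° ✓; |FB| = 27.10 ✓; ∠(FB, BR) = 90.00° ✓; |BR| = 28.00 ✓; ∠BRL = 131.9° ✓; |RL| = 16.70 ✓; ∠(RL, LD) = 90.00° ✓; |LD| = 18.40 ✓; ∠LDC = 146.7° ✓; |DC| = 16.20 ✓; ∠(DC, CW) = 90.00° ✓; |CW| = 2.300 ✗.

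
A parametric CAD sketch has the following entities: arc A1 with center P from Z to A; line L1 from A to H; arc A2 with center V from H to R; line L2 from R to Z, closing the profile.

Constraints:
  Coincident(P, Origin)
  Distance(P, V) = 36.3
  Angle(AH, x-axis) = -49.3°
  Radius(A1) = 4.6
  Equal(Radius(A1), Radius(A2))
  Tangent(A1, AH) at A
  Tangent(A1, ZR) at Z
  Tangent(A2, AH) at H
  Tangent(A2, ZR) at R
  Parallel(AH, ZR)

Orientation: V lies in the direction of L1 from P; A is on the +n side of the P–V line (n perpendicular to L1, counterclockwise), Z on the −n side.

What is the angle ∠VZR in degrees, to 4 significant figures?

7.222°

The slot axis is L1's direction at -49.3°, so u = (cos -49.3°, sin -49.3°) = (0.6521, -0.7581) and n = (−sin -49.3°, cos -49.3°) = (0.7581, 0.6521). P is at the origin and V lies 36.3 along u from P, so V = 36.3·u = (23.67, -27.52). Tangency of A1 to both parallel lines with radius 4.6 puts A and Z at P ± 4.6·n: A = (3.487, 3.000), Z = (-3.487, -3.000). Equal radii place H and R the same way about V: H = V + 4.6·n = (27.16, -24.52), R = V − 4.6·n = (20.18, -30.52). Then cos ∠VZR = ZV·ZR / (|ZV||ZR|), giving 7.222°.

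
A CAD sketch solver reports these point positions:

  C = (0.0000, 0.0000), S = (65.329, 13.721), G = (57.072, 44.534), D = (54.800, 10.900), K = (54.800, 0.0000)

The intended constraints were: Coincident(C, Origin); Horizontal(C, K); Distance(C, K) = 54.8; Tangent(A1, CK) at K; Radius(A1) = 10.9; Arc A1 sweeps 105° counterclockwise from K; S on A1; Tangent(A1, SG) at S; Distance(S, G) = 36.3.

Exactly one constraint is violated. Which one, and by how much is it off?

Distance(S, G) = 36.3 — off by 4.40.

C = (0.00, 0.00) ✓; C.y = 0.00, K.y = 0.00 ✓; |CK| = 54.80 ✓; ∠(DK, KC) = 90.00° ✓; |DK| = 10.90 ✓; bearing(D→S) − bearing(D→K) = 105.0° ✓; |DS| = 10.90 ✓; ∠(DS, SG) = 90.00° ✓; |SG| = 31.90 ✗.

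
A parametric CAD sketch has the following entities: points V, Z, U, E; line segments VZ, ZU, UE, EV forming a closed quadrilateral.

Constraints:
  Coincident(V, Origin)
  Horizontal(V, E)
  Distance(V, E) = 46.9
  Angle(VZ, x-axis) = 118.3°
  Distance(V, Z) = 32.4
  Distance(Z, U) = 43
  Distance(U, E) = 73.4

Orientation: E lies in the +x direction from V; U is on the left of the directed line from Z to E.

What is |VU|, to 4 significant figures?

64.12

V is at the origin; VE is horizontal with |VE| = 46.9 and E in +x, so E = (46.9, 0). VZ runs at 118.3° with |VZ| = 32.4, so Z = (-15.36, 28.53). U is determined by |ZU| = 43.0 and |UE| = 73.4 together: it lies at the intersection of circle(Z, 43.0) and circle(E, 73.4). With |ZE| = 68.48, the foot of the radical line on ZE is 8.408 from Z and the perpendicular offset is √(43.0² − 8.408²) = 42.17. Taking the left-of-ZE solution: U = (9.849, 63.36).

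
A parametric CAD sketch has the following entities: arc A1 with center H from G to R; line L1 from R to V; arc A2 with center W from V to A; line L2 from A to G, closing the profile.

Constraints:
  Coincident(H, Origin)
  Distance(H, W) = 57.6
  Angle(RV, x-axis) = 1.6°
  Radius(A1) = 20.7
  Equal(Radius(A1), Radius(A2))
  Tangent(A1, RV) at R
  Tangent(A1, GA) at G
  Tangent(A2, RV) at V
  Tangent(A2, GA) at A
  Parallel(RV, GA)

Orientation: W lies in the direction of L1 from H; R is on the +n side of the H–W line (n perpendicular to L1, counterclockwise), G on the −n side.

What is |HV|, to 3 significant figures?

61.2

The slot axis is L1's direction at 1.6°, so u = (cos 1.6°, sin 1.6°) = (1.00, 0.0279) and n = (−sin 1.6°, cos 1.6°) = (-0.0279, 1.00). H is at the origin and W lies 57.6 along u from H, so W = 57.6·u = (57.6, 1.61). Tangency of A1 to both parallel lines with radius 20.7 puts R and G at H ± 20.7·n: R = (-0.578, 20.7), G = (0.578, -20.7). Equal radii place V and A the same way about W: V = W + 20.7·n = (57.0, 22.3), A = W − 20.7·n = (58.2, -19.1). Then |HV| = |V − H| = 61.2.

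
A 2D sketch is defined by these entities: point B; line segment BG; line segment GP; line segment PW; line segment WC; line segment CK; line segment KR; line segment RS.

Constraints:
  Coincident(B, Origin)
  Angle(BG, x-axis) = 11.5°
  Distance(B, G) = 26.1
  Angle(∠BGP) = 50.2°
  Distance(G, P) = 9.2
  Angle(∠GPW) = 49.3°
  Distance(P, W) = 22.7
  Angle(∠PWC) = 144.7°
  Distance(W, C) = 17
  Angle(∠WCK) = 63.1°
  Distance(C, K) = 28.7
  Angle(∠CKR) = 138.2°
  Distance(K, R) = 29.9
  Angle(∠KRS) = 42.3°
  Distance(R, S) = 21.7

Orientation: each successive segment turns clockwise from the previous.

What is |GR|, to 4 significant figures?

25.47

B is at the origin; BG runs at 11.5° with length 26.1, so G = (25.58, 5.204). ∠BGP = 50.2° gives GP at -118.3° from the x-axis; with |GP| = 9.2, P = (21.21, -2.897). ∠GPW = 49.3° gives PW at 111.0° from the x-axis; with |PW| = 22.7, W = (13.08, 18.30). ∠PWC = 144.7° gives WC at 75.70° from the x-axis; with |WC| = 17.0, C = (17.28, 34.77). ∠WCK = 63.1° gives CK at -41.20° from the x-axis; with |CK| = 28.7, K = (38.87, 15.86). ∠CKR = 138.2° gives KR at -83.00° from the x-axis; with |KR| = 29.9, R = (42.52, -13.81). Then |GR| = |R − G| = 25.47.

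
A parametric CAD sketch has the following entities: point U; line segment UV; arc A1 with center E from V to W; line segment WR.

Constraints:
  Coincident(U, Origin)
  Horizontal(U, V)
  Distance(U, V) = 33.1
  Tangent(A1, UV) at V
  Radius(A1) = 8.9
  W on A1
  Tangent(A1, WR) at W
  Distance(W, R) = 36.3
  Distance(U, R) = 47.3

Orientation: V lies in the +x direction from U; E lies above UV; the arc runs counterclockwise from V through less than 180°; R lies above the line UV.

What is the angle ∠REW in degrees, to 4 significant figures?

76.22°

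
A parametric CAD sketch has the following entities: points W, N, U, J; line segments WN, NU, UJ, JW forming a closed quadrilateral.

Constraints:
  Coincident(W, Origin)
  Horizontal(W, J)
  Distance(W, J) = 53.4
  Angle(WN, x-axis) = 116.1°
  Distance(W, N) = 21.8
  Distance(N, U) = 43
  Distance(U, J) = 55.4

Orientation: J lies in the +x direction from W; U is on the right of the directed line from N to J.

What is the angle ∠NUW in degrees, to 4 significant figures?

9.846°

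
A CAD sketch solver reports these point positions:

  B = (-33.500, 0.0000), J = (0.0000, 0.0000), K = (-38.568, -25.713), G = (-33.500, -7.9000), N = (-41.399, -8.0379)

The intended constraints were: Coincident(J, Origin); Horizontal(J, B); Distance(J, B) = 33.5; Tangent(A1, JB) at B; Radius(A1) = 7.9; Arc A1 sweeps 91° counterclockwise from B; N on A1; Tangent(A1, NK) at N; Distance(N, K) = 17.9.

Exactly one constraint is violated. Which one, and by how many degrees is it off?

Tangent(A1, NK) at N — off by 8.10°.

J = (0.00, 0.00) ✓; J.y = 0.00, B.y = 0.00 ✓; |JB| = 33.50 ✓; ∠(GB, BJ) = 90.00° ✓; |GB| = 7.900 ✓; bearing(G→N) − bearing(G→B) = 91.00° ✓; |GN| = 7.900 ✓; ∠(GN, NK) = 81.90° ✗; |NK| = 17.90 ✓.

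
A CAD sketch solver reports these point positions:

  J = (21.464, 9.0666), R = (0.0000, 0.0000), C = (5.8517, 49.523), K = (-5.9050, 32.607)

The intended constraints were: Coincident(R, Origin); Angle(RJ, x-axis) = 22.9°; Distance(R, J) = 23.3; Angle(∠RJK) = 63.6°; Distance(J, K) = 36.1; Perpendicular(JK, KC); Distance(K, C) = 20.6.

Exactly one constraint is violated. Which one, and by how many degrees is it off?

Perpendicular(JK, KC) — off by 5.90°.

R = (0.00, 0.00) ✓; RJ at 22.90° ✓; |RJ| = 23.30 ✓; ∠RJK = 63.60° ✓; |JK| = 36.10 ✓; ∠(JK, KC) = 84.10° ✗; |KC| = 20.60 ✓.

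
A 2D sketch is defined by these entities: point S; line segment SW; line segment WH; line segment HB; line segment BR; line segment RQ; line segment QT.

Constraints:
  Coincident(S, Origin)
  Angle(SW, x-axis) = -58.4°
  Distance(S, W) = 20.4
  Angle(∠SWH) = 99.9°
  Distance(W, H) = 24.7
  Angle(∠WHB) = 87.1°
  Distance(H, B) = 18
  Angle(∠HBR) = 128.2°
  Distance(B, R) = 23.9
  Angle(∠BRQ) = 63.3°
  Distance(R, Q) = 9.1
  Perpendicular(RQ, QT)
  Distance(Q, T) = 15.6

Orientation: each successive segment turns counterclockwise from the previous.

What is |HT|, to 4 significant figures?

21.42

S is at the origin; SW runs at -58.4° with length 20.4, so W = (10.69, -17.38). ∠SWH = 99.9° gives WH at 21.70° from the x-axis; with |WH| = 24.7, H = (33.64, -8.242). ∠WHB = 87.1° gives HB at 114.6° from the x-axis; with |HB| = 18.0, B = (26.15, 8.124). ∠HBR = 128.2° gives BR at 166.4° from the x-axis; with |BR| = 23.9, R = (2.916, 13.74). ∠BRQ = 63.3° gives RQ at -76.90° from the x-axis; with |RQ| = 9.1, Q = (4.978, 4.880). The perpendicularity gives QT at right angles to RQ, so QT runs at 13.10°; with |QT| = 15.6, T = (20.17, 8.416). Then |HT| = |T − H| = 21.42.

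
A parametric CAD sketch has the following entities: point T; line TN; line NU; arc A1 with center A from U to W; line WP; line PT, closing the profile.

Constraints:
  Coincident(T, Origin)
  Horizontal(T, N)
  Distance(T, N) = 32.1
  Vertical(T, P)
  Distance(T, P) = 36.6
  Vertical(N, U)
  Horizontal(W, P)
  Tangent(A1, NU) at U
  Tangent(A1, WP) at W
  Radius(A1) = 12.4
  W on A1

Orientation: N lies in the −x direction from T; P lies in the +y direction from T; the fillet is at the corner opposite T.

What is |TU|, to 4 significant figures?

40.20

The virtual corner opposite T is at (-32.10, 36.60). Tangency of A1 to NU means the radius AU is perpendicular to NU and tangency of A1 to WP means the radius AW is perpendicular to WP, with radius 12.4, so the center A sits 12.4 in from both sides at A = (-19.70, 24.20). That places the tangent points at U = (-32.10, 24.20) on NU and W = (-19.70, 36.60) on WP. Then |TU| = |U − T| = 40.20.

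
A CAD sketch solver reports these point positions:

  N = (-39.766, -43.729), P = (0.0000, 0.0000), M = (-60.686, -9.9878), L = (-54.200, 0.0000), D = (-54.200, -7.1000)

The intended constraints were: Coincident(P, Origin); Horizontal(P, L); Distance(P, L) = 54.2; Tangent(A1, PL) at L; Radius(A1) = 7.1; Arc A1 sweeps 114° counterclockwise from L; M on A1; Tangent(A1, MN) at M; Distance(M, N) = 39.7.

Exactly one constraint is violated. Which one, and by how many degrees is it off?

Tangent(A1, MN) at M — off by 7.80°.

P = (0.00, 0.00) ✓; P.y = 0.00, L.y = 0.00 ✓; |PL| = 54.20 ✓; ∠(DL, LP) = 90.00° ✓; |DL| = 7.100 ✓; bearing(D→M) − bearing(D→L) = 114.0° ✓; |DM| = 7.100 ✓; ∠(DM, MN) = 82.20° ✗; |MN| = 39.70 ✓.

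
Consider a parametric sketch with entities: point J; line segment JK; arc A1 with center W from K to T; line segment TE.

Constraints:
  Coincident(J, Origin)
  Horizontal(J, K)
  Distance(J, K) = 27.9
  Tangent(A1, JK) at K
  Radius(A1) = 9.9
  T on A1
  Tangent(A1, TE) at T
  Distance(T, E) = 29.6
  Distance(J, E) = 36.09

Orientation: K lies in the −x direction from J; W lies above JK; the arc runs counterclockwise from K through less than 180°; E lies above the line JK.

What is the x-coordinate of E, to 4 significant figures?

-9.208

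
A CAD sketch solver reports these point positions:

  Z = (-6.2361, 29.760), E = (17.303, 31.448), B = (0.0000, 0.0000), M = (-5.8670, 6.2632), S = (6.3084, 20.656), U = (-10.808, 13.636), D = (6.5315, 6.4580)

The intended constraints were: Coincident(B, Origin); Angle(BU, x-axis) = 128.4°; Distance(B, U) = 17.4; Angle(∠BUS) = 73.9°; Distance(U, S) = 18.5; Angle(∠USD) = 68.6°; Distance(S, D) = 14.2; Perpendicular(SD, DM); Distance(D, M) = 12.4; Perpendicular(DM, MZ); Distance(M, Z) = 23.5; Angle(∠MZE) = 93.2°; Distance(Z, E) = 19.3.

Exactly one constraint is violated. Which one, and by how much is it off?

Distance(Z, E) = 19.3 — off by 4.30.

B = (0.00, 0.00) ✓; BU at 128.4° ✓; |BU| = 17.40 ✓; ∠BUS = 73.90° ✓; |US| = 18.50 ✓; ∠USD = 68.60° ✓; |SD| = 14.20 ✓; ∠(SD, DM) = 90.00° ✓; |DM| = 12.40 ✓; ∠(DM, MZ) = 90.00° ✓; |MZ| = 23.50 ✓; ∠MZE = 93.20° ✓; |ZE| = 23.60 ✗.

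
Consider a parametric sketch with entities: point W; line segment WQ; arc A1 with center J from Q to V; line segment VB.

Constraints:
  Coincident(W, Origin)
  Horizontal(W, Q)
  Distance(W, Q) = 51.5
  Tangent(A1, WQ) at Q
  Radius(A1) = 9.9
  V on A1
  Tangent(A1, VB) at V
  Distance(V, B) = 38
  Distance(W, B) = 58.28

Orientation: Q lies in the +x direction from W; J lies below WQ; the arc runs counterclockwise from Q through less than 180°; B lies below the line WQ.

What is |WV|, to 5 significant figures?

42.551

Checks: |JV| = 9.900 ✓; ∠(JV, VB) = 90.00° ✓; |VB| = 38.00 ✓; |WB| = 58.28 ✓.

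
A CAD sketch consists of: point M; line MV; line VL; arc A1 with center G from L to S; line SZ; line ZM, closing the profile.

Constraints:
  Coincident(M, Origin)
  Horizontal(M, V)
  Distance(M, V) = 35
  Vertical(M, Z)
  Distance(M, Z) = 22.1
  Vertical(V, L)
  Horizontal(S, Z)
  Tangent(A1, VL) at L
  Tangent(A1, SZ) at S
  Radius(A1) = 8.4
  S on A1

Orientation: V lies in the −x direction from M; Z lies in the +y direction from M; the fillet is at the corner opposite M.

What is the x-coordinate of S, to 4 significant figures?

-26.60

M is at the origin; M and V share the same y with |MV| = 35.0 and V on the −x side, so V = (-35.00, 0.000). MZ is vertical with |MZ| = 22.1 and Z on the +y side, so Z = (0.000, 22.10). The virtual corner opposite M is at (-35.00, 22.10). A1 meets VL tangentially, so GL is at right angles to VL and tangency of A1 to SZ means the radius GS is perpendicular to SZ, with radius 8.4, so the center G sits 8.4 in from both sides at G = (-26.60, 13.70). That places the tangent points at L = (-35.00, 13.70) on VL and S = (-26.60, 22.10) on SZ. So S.x = -26.60.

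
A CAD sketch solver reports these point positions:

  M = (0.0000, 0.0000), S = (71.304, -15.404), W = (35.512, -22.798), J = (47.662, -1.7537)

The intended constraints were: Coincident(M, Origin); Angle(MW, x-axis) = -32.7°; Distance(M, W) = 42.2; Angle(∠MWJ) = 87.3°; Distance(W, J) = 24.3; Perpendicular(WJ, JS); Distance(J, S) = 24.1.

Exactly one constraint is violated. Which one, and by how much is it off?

Distance(J, S) = 24.1 — off by 3.20.

M = (0.00, 0.00) ✓; MW at -32.70° ✓; |MW| = 42.20 ✓; ∠MWJ = 87.30° ✓; |WJ| = 24.30 ✓; ∠(WJ, JS) = 90.00° ✓; |JS| = 27.30 ✗.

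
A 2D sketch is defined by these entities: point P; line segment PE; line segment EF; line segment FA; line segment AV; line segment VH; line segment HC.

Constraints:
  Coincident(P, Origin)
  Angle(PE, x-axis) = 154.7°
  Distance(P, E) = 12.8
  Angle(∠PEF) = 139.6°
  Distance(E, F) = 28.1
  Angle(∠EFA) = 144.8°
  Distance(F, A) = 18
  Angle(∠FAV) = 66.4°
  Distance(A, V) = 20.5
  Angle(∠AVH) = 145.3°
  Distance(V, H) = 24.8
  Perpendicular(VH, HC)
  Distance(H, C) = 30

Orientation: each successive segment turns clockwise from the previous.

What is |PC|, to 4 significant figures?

22.32

∠AVH = 145.3° gives VH at -69.20° from the x-axis; with |VH| = 24.8, H = (5.969, 13.96). VH is perpendicular to HC, so HC runs at -159.2°; with |HC| = 30.0, C = (-22.08, 3.308). Then |PC| = |C − P| = 22.32.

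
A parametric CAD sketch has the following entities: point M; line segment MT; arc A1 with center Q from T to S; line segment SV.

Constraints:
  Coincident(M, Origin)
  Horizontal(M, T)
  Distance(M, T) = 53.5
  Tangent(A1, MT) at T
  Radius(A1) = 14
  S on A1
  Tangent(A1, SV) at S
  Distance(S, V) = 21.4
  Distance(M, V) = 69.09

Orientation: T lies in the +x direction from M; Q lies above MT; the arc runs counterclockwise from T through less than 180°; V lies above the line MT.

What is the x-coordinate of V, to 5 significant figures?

56.781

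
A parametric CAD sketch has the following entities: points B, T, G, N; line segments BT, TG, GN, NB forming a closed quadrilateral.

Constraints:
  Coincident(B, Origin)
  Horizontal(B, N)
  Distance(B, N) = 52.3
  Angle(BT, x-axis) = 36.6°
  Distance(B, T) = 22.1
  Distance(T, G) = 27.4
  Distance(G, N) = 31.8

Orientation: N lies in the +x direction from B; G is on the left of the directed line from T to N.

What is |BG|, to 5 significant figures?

49.499

B is at the origin; BN is horizontal with |BN| = 52.3 and N in +x, so N = (52.3, 0). BT runs at 36.6° with |BT| = 22.1, so T = (17.742, 13.177). G is determined by |TG| = 27.4 and |GN| = 31.8 together: it lies at the intersection of circle(T, 27.4) and circle(N, 31.8). With |TN| = 36.985, the foot of the radical line on TN is 14.971 from T and the perpendicular offset is √(27.4² − 14.971²) = 22.949. Taking the left-of-TN solution: G = (39.907, 29.286).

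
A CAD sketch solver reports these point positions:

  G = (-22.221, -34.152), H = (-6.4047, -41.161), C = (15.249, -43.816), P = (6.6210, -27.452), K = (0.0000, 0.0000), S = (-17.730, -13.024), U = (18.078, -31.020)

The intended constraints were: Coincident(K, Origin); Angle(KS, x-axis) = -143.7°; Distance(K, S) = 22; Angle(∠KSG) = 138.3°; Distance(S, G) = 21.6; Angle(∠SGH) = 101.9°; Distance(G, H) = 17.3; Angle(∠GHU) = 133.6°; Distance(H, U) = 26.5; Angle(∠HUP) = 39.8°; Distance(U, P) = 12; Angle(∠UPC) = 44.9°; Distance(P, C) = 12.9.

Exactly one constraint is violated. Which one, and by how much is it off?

Distance(P, C) = 12.9 — off by 5.60.

K = (0.00, 0.00) ✓; KS at -143.7° ✓; |KS| = 22.00 ✓; ∠KSG = 138.3° ✓; |SG| = 21.60 ✓; ∠SGH = 101.9° ✓; |GH| = 17.30 ✓; ∠GHU = 133.6° ✓; |HU| = 26.50 ✓; ∠HUP = 39.80° ✓; |UP| = 12.00 ✓; ∠UPC = 44.90° ✓; |PC| = 18.50 ✗.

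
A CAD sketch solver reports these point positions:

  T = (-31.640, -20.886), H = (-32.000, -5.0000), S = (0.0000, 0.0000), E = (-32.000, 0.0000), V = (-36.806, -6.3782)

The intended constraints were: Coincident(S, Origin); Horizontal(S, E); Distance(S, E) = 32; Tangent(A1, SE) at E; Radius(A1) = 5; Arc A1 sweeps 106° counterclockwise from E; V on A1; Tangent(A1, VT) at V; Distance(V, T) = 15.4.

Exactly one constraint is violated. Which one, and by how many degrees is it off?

Tangent(A1, VT) at V — off by 3.60°.

S = (0.00, 0.00) ✓; S.y = 0.00, E.y = 0.00 ✓; |SE| = 32.00 ✓; ∠(HE, ES) = 90.00° ✓; |HE| = 5.000 ✓; bearing(H→V) − bearing(H→E) = 106.0° ✓; |HV| = 5.000 ✓; ∠(HV, VT) = 86.40° ✗; |VT| = 15.40 ✓.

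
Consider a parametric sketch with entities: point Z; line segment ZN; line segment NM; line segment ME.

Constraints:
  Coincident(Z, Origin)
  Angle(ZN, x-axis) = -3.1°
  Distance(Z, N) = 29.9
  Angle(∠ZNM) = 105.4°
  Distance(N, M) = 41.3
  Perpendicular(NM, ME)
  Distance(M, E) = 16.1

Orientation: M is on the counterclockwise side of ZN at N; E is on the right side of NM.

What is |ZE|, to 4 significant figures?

66.66

Z is at the origin; ZN runs at -3.1° with length 29.9, so N = 29.9·(cos -3.1°, sin -3.1°) = (29.86, -1.617). ∠ZNM = 105.4°, so NM runs at -3.1° + (180° − 105.4°) = 71.50° from the x-axis; with |NM| = 41.3, M = N + 41.3·(cos 71.50°, sin 71.50°) = (42.96, 37.55). NM is perpendicular to ME; with |ME| = 16.1 on the right of NM, E = M + 16.1·(0.9483, -0.3173) = (58.23, 32.44). Then |ZE| = |E − Z| = 66.66.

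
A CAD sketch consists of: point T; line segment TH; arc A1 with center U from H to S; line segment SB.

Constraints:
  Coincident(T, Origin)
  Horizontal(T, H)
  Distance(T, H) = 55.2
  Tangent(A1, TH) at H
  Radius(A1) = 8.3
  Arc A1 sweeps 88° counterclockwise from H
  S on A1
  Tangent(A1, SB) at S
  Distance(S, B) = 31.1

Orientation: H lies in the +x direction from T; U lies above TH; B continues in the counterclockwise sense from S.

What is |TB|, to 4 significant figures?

75.49

On A1, H sits at bearing -90° from U; an 88° counterclockwise sweep puts S at bearing -2°, so S = U + 8.3·(cos -2°, sin -2°) = (63.49, 8.010). Since A1 is tangent to SB there, US ⟂ SB, so SB runs along (−sin -2°, cos -2°); with |SB| = 31.1, B = (64.58, 39.09). Then |TB| = |B − T| = 75.49.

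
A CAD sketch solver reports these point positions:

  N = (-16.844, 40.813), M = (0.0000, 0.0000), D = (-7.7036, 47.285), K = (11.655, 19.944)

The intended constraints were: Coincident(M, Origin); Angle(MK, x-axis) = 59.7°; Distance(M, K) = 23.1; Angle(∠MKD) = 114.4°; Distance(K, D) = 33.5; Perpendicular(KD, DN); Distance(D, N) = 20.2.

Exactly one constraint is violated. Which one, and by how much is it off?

Distance(D, N) = 20.2 — off by 9.00.

M = (0.00, 0.00) ✓; MK at 59.70° ✓; |MK| = 23.10 ✓; ∠MKD = 114.4° ✓; |KD| = 33.50 ✓; ∠(KD, DN) = 90.00° ✓; |DN| = 11.20 ✗.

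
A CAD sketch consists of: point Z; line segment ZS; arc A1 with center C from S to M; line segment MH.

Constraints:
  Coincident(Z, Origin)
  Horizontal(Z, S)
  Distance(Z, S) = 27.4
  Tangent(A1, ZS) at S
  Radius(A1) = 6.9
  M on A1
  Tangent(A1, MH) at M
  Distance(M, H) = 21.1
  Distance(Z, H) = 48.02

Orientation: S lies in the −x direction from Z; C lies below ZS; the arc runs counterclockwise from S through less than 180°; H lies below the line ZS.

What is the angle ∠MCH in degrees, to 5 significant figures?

71.892°

Checks: Z.y = 0.00, S.y = 0.00 ✓; |CM| = 6.900 ✓; ∠(CM, MH) = 90.00° ✓; |MH| = 21.10 ✓; |ZH| = 48.02 ✓.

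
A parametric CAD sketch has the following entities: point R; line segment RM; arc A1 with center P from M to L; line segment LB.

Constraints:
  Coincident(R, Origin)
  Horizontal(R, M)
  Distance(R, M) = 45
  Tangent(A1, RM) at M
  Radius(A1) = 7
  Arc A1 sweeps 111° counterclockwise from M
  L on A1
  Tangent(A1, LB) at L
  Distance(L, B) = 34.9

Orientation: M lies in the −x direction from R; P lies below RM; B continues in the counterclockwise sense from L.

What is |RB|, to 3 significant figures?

57.4

On A1, M sits at bearing 90° from P; a 111° counterclockwise sweep puts L at bearing 201°, so L = P + 7.0·(cos 201°, sin 201°) = (-51.5, -9.51). Since A1 is tangent to LB there, PL ⟂ LB, so LB runs along (−sin 201°, cos 201°); with |LB| = 34.9, B = (-39.0, -42.1). Then |RB| = |B − R| = 57.4.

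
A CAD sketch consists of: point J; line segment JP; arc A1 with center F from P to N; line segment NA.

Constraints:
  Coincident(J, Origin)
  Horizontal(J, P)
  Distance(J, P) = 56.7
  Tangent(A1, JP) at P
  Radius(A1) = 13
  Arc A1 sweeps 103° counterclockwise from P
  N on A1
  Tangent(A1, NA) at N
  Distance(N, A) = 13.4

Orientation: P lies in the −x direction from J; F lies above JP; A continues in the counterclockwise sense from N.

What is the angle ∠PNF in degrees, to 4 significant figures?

38.50°

J is at the origin; J and P share the same y with |JP| = 56.7 and P on the −x side, so P = (-56.70, 0.000). Since A1 is tangent to JP there, FP ⟂ JP, so F = P + (0, 13) = (-56.70, 13.00). On A1, P sits at bearing -90° from F; a 103° counterclockwise sweep puts N at bearing 13°, so N = F + 13.0·(cos 13°, sin 13°) = (-44.03, 15.92). Then cos ∠PNF = NP·NF / (|NP||NF|), giving 38.50°.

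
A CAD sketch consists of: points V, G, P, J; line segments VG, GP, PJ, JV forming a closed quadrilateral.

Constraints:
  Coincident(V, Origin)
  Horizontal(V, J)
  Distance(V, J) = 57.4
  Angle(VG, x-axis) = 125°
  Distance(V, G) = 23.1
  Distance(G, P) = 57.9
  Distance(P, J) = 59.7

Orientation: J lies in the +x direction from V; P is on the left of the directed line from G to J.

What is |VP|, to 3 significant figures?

63.3

V is at the origin; V and J share the same y with |VJ| = 57.4 and J in +x, so J = (57.4, 0). VG runs at 125.0° with |VG| = 23.1, so G = (-13.2, 18.9). P is determined by |GP| = 57.9 and |PJ| = 59.7 together: it lies at the intersection of circle(G, 57.9) and circle(J, 59.7). With |GJ| = 73.1, the foot of the radical line on GJ is 35.1 from G and the perpendicular offset is √(57.9² − 35.1²) = 46.0. Taking the left-of-GJ solution: P = (32.6, 54.3).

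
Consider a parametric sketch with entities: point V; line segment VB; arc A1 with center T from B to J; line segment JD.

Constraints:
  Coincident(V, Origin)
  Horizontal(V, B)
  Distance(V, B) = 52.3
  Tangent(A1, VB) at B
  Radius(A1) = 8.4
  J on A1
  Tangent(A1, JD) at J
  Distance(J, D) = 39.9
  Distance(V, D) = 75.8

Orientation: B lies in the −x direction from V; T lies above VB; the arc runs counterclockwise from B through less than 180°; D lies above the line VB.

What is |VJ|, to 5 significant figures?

45.812

V is at the origin; VB is horizontal with |VB| = 52.3 and B on the −x side, so B = (-52.300, 0.0000). Since A1 is tangent to VB there, TB ⟂ VB, so T = B + (0, 8.4) = (-52.300, 8.4000). Since TJ ⟂ JD (tangency), |TD| = √(8.4² + 39.9²) = 40.775 regardless of where J sits on A1. So D lies on both circle(V, 75.8) and circle(T, 40.775); the above-VB intersection is D = (-58.027, 48.770). J is the foot of the tangent from D: J = (-44.405, 11.268).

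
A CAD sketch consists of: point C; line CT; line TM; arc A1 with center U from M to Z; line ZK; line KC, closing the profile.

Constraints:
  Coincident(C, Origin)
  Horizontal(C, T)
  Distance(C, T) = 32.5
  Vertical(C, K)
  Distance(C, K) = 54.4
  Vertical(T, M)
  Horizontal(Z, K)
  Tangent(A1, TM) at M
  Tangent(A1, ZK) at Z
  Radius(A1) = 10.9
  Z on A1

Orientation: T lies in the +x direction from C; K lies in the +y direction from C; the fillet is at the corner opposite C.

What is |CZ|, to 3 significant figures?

58.5

C is at the origin; CT is horizontal with |CT| = 32.5 and T on the +x side, so T = (32.5, 0.00). CK is vertical with |CK| = 54.4 and K on the +y side, so K = (0.00, 54.4). The virtual corner opposite C is at (32.5, 54.4). Since A1 is tangent to TM there, UM ⟂ TM and A1 meets ZK tangentially, so UZ is at right angles to ZK, with radius 10.9, so the center U sits 10.9 in from both sides at U = (21.6, 43.5). That places the tangent points at M = (32.5, 43.5) on TM and Z = (21.6, 54.4) on ZK. Then |CZ| = |Z − C| = 58.5.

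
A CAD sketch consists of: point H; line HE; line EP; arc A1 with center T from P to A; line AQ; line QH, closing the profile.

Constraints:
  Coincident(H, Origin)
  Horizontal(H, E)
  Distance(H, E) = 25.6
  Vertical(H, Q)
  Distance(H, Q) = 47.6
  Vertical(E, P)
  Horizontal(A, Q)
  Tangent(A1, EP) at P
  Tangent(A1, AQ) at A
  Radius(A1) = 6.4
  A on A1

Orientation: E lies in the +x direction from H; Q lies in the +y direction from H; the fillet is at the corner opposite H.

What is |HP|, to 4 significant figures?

48.51

The virtual corner opposite H is at (25.60, 47.60). Tangency of A1 to EP means the radius TP is perpendicular to EP and A1 meets AQ tangentially, so TA is at right angles to AQ, with radius 6.4, so the center T sits 6.4 in from both sides at T = (19.20, 41.20). That places the tangent points at P = (25.60, 41.20) on EP and A = (19.20, 47.60) on AQ. Then |HP| = |P − H| = 48.51.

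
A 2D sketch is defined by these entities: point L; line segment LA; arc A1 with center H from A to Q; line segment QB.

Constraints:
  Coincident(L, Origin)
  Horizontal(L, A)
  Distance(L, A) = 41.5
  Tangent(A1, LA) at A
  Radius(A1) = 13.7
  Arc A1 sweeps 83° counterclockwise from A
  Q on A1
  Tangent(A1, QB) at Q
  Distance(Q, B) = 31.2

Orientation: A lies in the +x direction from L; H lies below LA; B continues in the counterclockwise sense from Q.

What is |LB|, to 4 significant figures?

49.29

On A1, A sits at bearing 90° from H; an 83° counterclockwise sweep puts Q at bearing 173°, so Q = H + 13.7·(cos 173°, sin 173°) = (27.90, -12.03). The tangent condition forces HQ to be normal to QB, so QB runs along (−sin 173°, cos 173°); with |QB| = 31.2, B = (24.10, -43.00). Then |LB| = |B − L| = 49.29.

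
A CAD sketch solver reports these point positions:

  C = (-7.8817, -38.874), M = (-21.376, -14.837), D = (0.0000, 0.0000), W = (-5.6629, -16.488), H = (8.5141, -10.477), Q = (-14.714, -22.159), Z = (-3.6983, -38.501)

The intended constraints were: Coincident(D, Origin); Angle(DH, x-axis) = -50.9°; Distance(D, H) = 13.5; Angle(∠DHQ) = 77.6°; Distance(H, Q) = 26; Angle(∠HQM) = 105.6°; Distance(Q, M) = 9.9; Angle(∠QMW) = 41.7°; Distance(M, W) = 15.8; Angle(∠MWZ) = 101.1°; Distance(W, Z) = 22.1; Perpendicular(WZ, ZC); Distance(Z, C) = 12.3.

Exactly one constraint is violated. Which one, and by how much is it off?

Distance(Z, C) = 12.3 — off by 8.10.

D = (0.00, 0.00) ✓; DH at -50.90° ✓; |DH| = 13.50 ✓; ∠DHQ = 77.60° ✓; |HQ| = 26.00 ✓; ∠HQM = 105.6° ✓; |QM| = 9.899 ✓; ∠QMW = 41.70° ✓; |MW| = 15.80 ✓; ∠MWZ = 101.1° ✓; |WZ| = 22.10 ✓; ∠(WZ, ZC) = 90.00° ✓; |ZC| = 4.200 ✗.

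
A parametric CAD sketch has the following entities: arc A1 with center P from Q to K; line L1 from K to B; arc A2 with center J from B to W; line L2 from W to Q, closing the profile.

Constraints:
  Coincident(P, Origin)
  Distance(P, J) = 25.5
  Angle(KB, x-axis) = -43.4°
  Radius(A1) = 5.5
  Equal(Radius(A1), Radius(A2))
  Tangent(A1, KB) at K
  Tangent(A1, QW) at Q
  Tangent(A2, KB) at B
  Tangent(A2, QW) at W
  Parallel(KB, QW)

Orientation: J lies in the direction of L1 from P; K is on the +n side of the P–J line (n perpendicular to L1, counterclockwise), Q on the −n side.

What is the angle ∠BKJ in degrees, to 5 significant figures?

12.171°

The slot axis is L1's direction at -43.4°, so u = (cos -43.4°, sin -43.4°) = (0.72657, -0.68709) and n = (−sin -43.4°, cos -43.4°) = (0.68709, 0.72657). P is at the origin and J lies 25.5 along u from P, so J = 25.5·u = (18.528, -17.521). Tangency of A1 to both parallel lines with radius 5.5 puts K and Q at P ± 5.5·n: K = (3.7790, 3.9962), Q = (-3.7790, -3.9962). Equal radii place B and W the same way about J: B = J + 5.5·n = (22.307, -13.525), W = J − 5.5·n = (14.749, -21.517). Then cos ∠BKJ = KB·KJ / (|KB||KJ|), giving 12.171°.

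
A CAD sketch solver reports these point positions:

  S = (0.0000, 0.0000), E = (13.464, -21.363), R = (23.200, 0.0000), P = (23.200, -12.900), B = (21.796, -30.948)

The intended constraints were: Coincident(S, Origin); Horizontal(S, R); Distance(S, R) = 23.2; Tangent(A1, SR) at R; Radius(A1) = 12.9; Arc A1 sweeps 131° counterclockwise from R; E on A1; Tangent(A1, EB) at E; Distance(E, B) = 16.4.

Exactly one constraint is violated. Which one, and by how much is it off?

Distance(E, B) = 16.4 — off by 3.70.

S = (0.00, 0.00) ✓; S.y = 0.00, R.y = 0.00 ✓; |SR| = 23.20 ✓; ∠(PR, RS) = 90.00° ✓; |PR| = 12.90 ✓; bearing(P→E) − bearing(P→R) = 131.0° ✓; |PE| = 12.90 ✓; ∠(PE, EB) = 90.00° ✓; |EB| = 12.70 ✗.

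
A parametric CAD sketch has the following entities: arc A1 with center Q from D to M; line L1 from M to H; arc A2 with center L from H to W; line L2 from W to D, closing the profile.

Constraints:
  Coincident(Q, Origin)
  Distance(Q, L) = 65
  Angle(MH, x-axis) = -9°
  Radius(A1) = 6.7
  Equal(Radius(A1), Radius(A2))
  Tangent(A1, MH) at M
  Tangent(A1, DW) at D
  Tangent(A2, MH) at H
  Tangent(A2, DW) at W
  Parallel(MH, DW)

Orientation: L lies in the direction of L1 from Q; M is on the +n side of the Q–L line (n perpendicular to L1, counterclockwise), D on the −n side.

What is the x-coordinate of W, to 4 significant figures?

63.15

The slot axis is L1's direction at -9.0°, so u = (cos -9.0°, sin -9.0°) = (0.9877, -0.1564) and n = (−sin -9.0°, cos -9.0°) = (0.1564, 0.9877). Q is at the origin and L lies 65.0 along u from Q, so L = 65.0·u = (64.20, -10.17). Tangency of A1 to both parallel lines with radius 6.7 puts M and D at Q ± 6.7·n: M = (1.048, 6.618), D = (-1.048, -6.618). Equal radii place H and W the same way about L: H = L + 6.7·n = (65.25, -3.551), W = L − 6.7·n = (63.15, -16.79). So W.x = 63.15.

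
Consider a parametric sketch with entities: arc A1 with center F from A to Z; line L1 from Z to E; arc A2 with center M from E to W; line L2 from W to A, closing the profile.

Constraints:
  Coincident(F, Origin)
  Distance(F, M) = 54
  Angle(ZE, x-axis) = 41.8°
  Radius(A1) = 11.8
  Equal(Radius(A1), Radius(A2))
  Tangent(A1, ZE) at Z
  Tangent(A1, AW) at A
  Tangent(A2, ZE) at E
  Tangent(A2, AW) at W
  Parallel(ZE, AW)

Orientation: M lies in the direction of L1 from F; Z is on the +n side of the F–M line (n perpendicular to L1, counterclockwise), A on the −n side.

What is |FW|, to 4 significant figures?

55.27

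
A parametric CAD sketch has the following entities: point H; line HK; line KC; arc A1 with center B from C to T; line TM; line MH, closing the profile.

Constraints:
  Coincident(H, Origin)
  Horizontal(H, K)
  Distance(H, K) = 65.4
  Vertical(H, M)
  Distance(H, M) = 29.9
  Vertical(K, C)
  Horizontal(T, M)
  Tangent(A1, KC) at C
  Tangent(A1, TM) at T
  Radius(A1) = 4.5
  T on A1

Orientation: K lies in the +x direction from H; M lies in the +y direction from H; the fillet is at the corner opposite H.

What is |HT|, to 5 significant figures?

67.844

H is at the origin; HK is horizontal with |HK| = 65.4 and K on the +x side, so K = (65.400, 0.0000). HM is vertical with |HM| = 29.9 and M on the +y side, so M = (0.0000, 29.900). The virtual corner opposite H is at (65.400, 29.900). Tangency of A1 to KC means the radius BC is perpendicular to KC and A1 meets TM tangentially, so BT is at right angles to TM, with radius 4.5, so the center B sits 4.5 in from both sides at B = (60.900, 25.400). That places the tangent points at C = (65.400, 25.400) on KC and T = (60.900, 29.900) on TM. Then |HT| = |T − H| = 67.844.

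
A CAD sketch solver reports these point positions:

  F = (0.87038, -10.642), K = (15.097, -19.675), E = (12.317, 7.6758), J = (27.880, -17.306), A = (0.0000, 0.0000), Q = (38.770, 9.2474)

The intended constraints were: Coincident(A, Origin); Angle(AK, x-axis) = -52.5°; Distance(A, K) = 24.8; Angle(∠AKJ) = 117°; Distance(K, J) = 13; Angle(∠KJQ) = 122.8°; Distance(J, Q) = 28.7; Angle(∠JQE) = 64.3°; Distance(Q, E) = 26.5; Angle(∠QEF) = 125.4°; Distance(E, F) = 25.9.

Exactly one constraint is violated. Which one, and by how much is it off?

Distance(E, F) = 25.9 — off by 4.30.

A = (0.00, 0.00) ✓; AK at -52.50° ✓; |AK| = 24.80 ✓; ∠AKJ = 117.0° ✓; |KJ| = 13.00 ✓; ∠KJQ = 122.8° ✓; |JQ| = 28.70 ✓; ∠JQE = 64.30° ✓; |QE| = 26.50 ✓; ∠QEF = 125.4° ✓; |EF| = 21.60 ✗.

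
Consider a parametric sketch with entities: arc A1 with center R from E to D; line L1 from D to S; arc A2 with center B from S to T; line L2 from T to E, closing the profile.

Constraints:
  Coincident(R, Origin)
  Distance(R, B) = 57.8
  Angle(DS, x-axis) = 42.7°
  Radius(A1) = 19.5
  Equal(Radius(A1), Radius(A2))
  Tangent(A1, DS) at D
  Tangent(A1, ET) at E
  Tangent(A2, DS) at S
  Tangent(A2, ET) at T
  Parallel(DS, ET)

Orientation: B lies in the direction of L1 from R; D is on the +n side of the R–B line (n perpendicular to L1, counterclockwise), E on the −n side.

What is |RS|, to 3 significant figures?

61.0

Tangency of A1 to both parallel lines with radius 19.5 puts D and E at R ± 19.5·n: D = (-13.2, 14.3), E = (13.2, -14.3). Equal radii place S and T the same way about B: S = B + 19.5·n = (29.3, 53.5), T = B − 19.5·n = (55.7, 24.9). Then |RS| = |S − R| = 61.0.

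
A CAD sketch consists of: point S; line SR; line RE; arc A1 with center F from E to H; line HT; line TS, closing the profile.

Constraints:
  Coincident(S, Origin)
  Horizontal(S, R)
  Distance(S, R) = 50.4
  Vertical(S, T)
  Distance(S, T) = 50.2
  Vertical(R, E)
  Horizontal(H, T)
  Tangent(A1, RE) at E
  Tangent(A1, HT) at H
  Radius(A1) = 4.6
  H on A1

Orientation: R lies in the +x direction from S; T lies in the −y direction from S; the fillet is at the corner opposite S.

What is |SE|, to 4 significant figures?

67.97

The virtual corner opposite S is at (50.40, -50.20). A1 meets RE tangentially, so FE is at right angles to RE and tangency of A1 to HT means the radius FH is perpendicular to HT, with radius 4.6, so the center F sits 4.6 in from both sides at F = (45.80, -45.60). That places the tangent points at E = (50.40, -45.60) on RE and H = (45.80, -50.20) on HT. Then |SE| = |E − S| = 67.97.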